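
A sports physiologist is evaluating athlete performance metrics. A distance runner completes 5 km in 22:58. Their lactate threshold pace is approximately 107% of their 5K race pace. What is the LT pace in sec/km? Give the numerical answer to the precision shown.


Convert to seconds: 22 min 58 s = 1378 s
Pace per km = 1378 / 5 = 275.6 s/km
LT pace = 275.6 * 1.07 = 294.89 s/km

294.89 s/km


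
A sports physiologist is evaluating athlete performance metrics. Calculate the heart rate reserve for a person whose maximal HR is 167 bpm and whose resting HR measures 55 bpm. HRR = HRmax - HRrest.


HRmax = 167 bpm
HRrest = 55 bpm
HRR = 167 - 55 = 112 bpm

112 bpm


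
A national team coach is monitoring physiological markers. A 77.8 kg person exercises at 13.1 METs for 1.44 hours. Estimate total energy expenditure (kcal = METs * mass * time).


Energy = METs * mass(kg) * time(h)
= 13.1 * 77.8 * 1.44
= 1467.62 kcal

1467.62 kcal


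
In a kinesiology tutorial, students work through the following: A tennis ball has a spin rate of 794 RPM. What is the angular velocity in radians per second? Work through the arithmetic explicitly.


Convert RPM to rad/s: multiply by 2*pi and divide by 60
omega = 794 * 2 * pi / 60
= 83.147 rad/s

83.147 rad/s


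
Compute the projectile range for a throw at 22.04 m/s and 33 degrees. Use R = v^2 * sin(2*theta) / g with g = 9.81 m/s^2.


Two times the angle = 66 degrees
sin(66) = 0.913545
R = 485.7616 * 0.913545 / 9.81 = 45.236 m

45.236 m


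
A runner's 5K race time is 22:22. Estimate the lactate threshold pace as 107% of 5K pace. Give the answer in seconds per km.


Total race time = 22*60 + 22 = 1342 seconds
5K pace = 1342 / 5 = 268.4 sec/km
LT pace = 268.4 * 1.07 = 287.19 sec/km

287.19 s/km


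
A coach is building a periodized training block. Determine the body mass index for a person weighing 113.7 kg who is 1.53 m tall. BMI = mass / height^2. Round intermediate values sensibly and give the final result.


BMI = mass / height^2
= 113.7 / 1.53^2
= 113.7 / 2.3409
= 48.57 kg/m^2

48.57 kg/m^2


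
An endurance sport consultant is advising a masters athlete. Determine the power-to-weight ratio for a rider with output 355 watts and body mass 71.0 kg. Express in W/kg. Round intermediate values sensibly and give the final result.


P/W = 355 / 71.0 = 5.0 W/kg

5.0 W/kg


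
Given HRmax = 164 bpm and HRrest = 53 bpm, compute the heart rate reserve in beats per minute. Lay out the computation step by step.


Heart rate reserve = maximum HR minus resting HR
HRR = 164 - 53 = 111 bpm

111 bpm


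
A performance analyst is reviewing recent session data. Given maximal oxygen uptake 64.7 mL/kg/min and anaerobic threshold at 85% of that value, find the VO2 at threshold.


Percentage as decimal = 0.85
VO2 at AT = 64.7 * 0.85 = 55.0 mL/kg/min

55.0 mL/kg/min


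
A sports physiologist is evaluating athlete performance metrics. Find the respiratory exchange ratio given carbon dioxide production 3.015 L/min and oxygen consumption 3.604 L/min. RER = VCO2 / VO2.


VCO2 = 3.015 L/min
VO2 = 3.604 L/min
RER = 3.015 / 3.604 = 0.8366

0.8366


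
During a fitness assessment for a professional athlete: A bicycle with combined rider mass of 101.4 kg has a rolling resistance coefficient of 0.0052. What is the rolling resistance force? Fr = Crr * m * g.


Fr = 0.0052 * 101.4 * 9.81
= 0.52728 * 9.81
= 5.173 N

5.173 N


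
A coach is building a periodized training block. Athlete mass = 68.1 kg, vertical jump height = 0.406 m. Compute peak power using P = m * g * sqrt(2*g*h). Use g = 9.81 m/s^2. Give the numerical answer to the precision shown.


sqrt(2 * 9.81 * 0.406) = sqrt(7.96572) = 2.822361 m/s
P = 68.1 * 9.81 * 2.822361
= 1885.51 W

1885.51 W


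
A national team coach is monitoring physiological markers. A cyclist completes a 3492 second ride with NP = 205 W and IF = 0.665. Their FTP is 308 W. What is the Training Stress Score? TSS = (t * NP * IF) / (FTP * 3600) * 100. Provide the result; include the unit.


t * NP * IF = 3492 * 205 * 0.665 = 476046.9
FTP * 3600 = 1108800
TSS = (476046.9 / 1108800) * 100 = 42.93

42.93 TSS


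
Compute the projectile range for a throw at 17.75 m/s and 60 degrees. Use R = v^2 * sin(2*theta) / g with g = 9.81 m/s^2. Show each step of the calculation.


Two times the angle = 120 degrees
sin(120) = 0.866025
R = 315.0625 * 0.866025 / 9.81 = 27.814 m

27.814 m


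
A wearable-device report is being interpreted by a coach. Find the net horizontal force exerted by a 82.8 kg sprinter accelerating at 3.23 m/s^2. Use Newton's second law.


Newton's second law: F = m * a
F = 82.8 * 3.23 = 267.44 N

267.44 N


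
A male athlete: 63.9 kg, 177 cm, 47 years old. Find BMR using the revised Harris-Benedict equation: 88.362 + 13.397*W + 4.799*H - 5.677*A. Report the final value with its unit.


Intercept = 88.362
Weight contribution = 13.397 * 63.9 = 856.0683
Height contribution = 4.799 * 177 = 849.423
Age contribution = 5.677 * 47 = 266.819
BMR = 88.362 + 856.0683 + 849.423 - 266.819
= 1527.03 kcal/day

1527.03 kcal/day


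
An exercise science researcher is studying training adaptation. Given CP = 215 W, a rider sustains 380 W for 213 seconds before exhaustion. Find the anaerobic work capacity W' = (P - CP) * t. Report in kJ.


Excess power = 380 - 215 = 165 W
Work above CP = 165 * 213 = 35145 J
W' = 35.145 kJ

35.145 kJ


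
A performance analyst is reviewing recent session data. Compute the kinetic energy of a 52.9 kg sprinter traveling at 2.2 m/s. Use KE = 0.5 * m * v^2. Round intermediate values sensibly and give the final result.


Velocity squared = 4.84
KE = 0.5 * 52.9 * 4.84 = 128.02 J

128.02 J


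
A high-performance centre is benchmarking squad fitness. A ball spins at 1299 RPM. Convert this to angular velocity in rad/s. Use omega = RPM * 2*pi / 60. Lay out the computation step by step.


omega = 1299 * 2 * pi / 60
= 1299 * 6.28318531 / 60
= 8161.858 / 60
= 136.031 rad/s

136.031 rad/s


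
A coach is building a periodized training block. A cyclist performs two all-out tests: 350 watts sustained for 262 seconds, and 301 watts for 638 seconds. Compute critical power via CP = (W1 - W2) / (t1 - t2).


W1 = P1 * t1 = 350 * 262 = 91700 J
W2 = P2 * t2 = 301 * 638 = 192038 J
CP = (91700 - 192038) / (262 - 638)
= 266.86 W

266.86 W


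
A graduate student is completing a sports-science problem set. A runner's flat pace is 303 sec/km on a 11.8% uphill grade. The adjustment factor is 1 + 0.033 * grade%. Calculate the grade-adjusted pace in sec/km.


Factor = 1 + 0.033 * 11.8 = 1.3894
Adjusted pace = 303 * 1.3894
= 420.99 sec/km

420.99 s/km


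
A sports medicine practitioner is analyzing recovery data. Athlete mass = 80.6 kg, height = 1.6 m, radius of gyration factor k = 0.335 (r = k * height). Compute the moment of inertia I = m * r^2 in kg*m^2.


r = k * height = 0.335 * 1.6 = 0.536 m
r^2 = 0.536^2 = 0.287296
I = 80.6 * 0.287296 = 23.156 kg*m^2

23.156 kg*m^2


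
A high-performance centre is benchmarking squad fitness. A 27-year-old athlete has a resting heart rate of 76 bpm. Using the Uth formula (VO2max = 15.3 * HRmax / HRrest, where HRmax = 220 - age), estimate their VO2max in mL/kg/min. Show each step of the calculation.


HRmax = 220 - 27 = 193 bpm
Ratio = HRmax / HRrest = 193 / 76 = 2.5395
VO2max = 15.3 * 2.5395 = 38.85 mL/kg/min

38.85 mL/kg/min


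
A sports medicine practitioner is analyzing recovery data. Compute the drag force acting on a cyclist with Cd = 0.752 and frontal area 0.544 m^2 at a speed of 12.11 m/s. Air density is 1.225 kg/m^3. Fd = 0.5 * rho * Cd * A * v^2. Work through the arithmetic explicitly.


Step 1: v^2 = 146.6521
Step 2: Fd = 0.5 * 1.225 * 0.752 * 0.544 * 146.6521
= 36.746 N

36.746 N


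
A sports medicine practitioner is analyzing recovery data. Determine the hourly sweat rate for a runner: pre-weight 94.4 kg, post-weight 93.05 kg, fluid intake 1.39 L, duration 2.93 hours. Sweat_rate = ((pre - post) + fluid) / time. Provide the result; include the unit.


Mass lost = 94.4 - 93.05 = 1.35 kg
Add fluid consumed: 1.35 + 1.39 = 2.74 L total sweat
Sweat rate = 2.74 / 2.93 = 0.935 L/h

0.935 L/h


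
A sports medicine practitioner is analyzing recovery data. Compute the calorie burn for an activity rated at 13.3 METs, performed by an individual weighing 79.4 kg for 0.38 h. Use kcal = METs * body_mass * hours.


Product of METs and mass = 13.3 * 79.4 = 1056.02
Total kcal = 1056.02 * 0.38 = 401.29 kcal

401.29 kcal


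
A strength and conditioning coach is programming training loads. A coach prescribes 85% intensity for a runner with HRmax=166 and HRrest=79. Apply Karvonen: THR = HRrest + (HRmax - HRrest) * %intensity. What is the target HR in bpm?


Heart rate reserve = 166 - 79 = 87
Intensity fraction = 85 / 100 = 0.85
THR = 79 + 87 * 0.85 = 152.95 bpm

152.95 bpm


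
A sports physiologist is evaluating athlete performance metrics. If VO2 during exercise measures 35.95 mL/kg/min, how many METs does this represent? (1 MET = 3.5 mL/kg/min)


METs = VO2 / 3.5 = 35.95 / 3.5 = 10.27

10.27 METs


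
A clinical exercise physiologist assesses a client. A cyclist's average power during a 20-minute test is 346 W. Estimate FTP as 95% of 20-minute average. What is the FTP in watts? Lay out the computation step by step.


FTP = 20-min power * 0.95
= 346 * 0.95
= 328.7 W

328.7 W


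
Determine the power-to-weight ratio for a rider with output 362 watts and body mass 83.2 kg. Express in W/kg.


P/W = 362 / 83.2 = 4.351 W/kg

4.351 W/kg


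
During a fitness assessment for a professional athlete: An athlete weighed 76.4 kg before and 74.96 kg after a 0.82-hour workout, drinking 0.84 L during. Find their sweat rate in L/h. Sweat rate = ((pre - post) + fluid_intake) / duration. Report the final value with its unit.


Body mass change = 1.44 kg
Total sweat loss = 1.44 + 0.84 = 2.28 L
Rate = 2.28 / 0.82 = 2.78 L/h

2.78 L/h


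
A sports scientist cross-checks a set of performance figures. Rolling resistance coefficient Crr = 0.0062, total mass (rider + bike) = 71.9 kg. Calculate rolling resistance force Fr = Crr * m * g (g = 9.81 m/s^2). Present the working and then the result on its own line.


Fr = Crr * m * g
= 0.0062 * 71.9 * 9.81
= 4.373 N

4.373 N


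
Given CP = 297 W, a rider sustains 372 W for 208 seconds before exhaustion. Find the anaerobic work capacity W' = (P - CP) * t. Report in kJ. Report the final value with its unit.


Excess power = 372 - 297 = 75 W
Work above CP = 75 * 208 = 15600 J
W' = 15.6 kJ

15.6 kJ


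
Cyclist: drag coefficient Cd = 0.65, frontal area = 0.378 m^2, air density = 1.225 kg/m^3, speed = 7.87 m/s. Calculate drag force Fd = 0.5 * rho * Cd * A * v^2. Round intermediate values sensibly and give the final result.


v^2 = 7.87^2 = 61.9369
Fd = 0.5 * 1.225 * 0.65 * 0.378 * 61.9369
= 9.321 N

9.321 N


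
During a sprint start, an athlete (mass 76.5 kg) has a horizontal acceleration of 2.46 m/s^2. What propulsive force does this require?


Propulsive force = mass * acceleration
= 76.5 kg * 2.46 m/s^2
= 188.19 N

188.19 N


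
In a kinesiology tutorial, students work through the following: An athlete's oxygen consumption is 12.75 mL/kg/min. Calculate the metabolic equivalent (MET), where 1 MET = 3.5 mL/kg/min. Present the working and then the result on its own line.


MET = VO2 / 3.5
= 12.75 / 3.5
= 3.64 METs

3.64 METs


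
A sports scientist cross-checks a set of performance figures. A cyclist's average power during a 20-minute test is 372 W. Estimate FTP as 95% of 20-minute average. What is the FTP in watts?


FTP = 20-min power * 0.95
= 372 * 0.95
= 353.4 W

353.4 W


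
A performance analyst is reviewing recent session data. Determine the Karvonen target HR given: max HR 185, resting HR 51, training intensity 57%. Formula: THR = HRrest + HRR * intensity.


HRR = HRmax - HRrest = 185 - 51 = 134
THR = 51 + 134 * 0.57
= 127.38 bpm

127.38 bpm


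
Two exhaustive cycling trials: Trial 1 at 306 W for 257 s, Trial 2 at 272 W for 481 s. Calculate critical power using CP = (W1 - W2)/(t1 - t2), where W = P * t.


W1 = 306 * 257 = 78642 J
W2 = 272 * 481 = 130832 J
CP = (78642 - 130832) / (257 - 481)
= -52190 / -224
= 232.99 W

232.99 W


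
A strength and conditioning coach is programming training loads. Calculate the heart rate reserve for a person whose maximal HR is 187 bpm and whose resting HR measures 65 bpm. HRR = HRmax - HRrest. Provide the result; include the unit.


HRmax = 187 bpm
HRrest = 65 bpm
HRR = 187 - 65 = 122 bpm

122 bpm


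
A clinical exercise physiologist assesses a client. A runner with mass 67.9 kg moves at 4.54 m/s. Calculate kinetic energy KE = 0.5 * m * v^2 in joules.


v^2 = 4.54^2 = 20.6116
KE = 0.5 * 67.9 * 20.6116
= 699.76 J

699.76 J


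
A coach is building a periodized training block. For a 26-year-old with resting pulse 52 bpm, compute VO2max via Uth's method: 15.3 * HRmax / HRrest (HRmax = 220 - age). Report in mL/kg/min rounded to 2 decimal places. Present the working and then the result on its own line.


Step 1: HRmax = 220 - 26 = 194 bpm
Step 2: Ratio = 194 / 52 = 3.7308
Step 3: VO2max = 15.3 * 3.7308 = 57.08 mL/kg/min

57.08 mL/kg/min


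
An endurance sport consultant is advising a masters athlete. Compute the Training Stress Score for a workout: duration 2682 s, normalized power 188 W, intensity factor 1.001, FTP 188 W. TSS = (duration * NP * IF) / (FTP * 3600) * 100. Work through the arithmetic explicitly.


Product = 2682 * 188 * 1.001 = 504720.216
Base = 188 * 3600 = 676800
TSS = 504720.216 / 676800 * 100 = 74.57

74.57 TSS


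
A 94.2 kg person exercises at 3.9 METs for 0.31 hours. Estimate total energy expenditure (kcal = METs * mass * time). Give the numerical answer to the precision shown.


Energy = METs * mass(kg) * time(h)
= 3.9 * 94.2 * 0.31
= 113.89 kcal

113.89 kcal


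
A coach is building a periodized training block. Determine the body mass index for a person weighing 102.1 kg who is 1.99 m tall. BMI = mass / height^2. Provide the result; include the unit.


BMI = mass / height^2
= 102.1 / 1.99^2
= 102.1 / 3.9601
= 25.78 kg/m^2

25.78 kg/m^2


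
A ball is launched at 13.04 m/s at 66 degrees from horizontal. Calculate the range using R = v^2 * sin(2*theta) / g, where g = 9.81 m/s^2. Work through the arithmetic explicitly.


sin(2 * 66) = sin(132) = 0.743145
v^2 = 13.04^2 = 170.0416
R = 170.0416 * 0.743145 / 9.81
= 12.881 m

12.881 m


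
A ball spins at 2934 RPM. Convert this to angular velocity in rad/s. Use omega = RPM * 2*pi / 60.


omega = 2934 * 2 * pi / 60
= 2934 * 6.28318531 / 60
= 18434.866 / 60
= 307.248 rad/s

307.248 rad/s


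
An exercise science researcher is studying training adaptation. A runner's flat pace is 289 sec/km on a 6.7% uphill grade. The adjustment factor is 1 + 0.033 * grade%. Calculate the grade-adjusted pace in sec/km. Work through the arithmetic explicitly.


Factor = 1 + 0.033 * 6.7 = 1.2211
Adjusted pace = 289 * 1.2211
= 352.9 sec/km

352.9 s/km


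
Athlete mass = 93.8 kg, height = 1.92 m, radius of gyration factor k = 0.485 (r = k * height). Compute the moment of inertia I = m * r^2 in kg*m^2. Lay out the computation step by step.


r = k * height = 0.485 * 1.92 = 0.9312 m
r^2 = 0.9312^2 = 0.867133
I = 93.8 * 0.867133 = 81.337 kg*m^2

81.337 kg*m^2


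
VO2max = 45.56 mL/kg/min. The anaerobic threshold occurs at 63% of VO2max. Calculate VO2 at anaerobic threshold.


AT fraction = 63 / 100 = 0.63
AT VO2 = 45.56 * 0.63
= 28.7 mL/kg/min

28.7 mL/kg/min


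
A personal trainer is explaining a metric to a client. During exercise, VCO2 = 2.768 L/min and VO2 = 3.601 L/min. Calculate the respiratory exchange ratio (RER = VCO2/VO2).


RER = VCO2 / VO2
= 2.768 / 3.601
= 0.7687

0.7687


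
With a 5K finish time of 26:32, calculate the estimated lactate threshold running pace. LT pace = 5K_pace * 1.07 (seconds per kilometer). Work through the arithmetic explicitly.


Race duration = 1592 s for 5 km
Average pace = 1592 / 5 = 318.4 s/km
LT pace = 318.4 * 1.07
= 340.69 s/km

340.69 s/km


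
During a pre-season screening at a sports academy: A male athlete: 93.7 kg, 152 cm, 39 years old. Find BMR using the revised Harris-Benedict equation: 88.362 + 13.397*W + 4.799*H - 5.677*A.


Intercept = 88.362
Weight contribution = 13.397 * 93.7 = 1255.2989
Height contribution = 4.799 * 152 = 729.448
Age contribution = 5.677 * 39 = 221.403
BMR = 88.362 + 1255.2989 + 729.448 - 221.403
= 1851.71 kcal/day

1851.71 kcal/day


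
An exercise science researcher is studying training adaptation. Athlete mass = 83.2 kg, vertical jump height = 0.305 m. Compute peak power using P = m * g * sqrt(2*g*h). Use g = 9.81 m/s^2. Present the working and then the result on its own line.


sqrt(2 * 9.81 * 0.305) = sqrt(5.9841) = 2.446242 m/s
P = 83.2 * 9.81 * 2.446242
= 1996.6 W

1996.6 W


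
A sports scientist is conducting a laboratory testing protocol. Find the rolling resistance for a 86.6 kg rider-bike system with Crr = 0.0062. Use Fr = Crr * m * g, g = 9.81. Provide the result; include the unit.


m * g = 86.6 * 9.81 = 849.546 N
Fr = 0.0062 * 849.546 = 5.267 N

5.267 N


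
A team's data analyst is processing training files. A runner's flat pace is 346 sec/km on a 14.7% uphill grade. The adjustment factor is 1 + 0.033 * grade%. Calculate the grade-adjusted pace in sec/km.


Factor = 1 + 0.033 * 14.7 = 1.4851
Adjusted pace = 346 * 1.4851
= 513.84 sec/km

513.84 s/km


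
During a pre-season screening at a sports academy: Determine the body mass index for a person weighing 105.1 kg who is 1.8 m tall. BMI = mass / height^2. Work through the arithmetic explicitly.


BMI = mass / height^2
= 105.1 / 1.8^2
= 105.1 / 3.24
= 32.44 kg/m^2

32.44 kg/m^2


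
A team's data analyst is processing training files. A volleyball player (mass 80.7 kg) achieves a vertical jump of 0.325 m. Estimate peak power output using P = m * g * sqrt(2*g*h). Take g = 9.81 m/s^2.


2 * g * h = 2 * 9.81 * 0.325 = 6.3765
sqrt(6.3765) = 2.525173 m/s
P = 80.7 * 9.81 * 2.525173 = 1999.1 W

1999.1 W


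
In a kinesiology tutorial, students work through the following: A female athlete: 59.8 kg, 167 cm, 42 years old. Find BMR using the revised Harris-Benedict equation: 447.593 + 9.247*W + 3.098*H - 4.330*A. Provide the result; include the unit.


Intercept = 447.593
Weight contribution = 9.247 * 59.8 = 552.9706
Height contribution = 3.098 * 167 = 517.366
Age contribution = 4.33 * 42 = 181.86
BMR = 447.593 + 552.9706 + 517.366 - 181.86
= 1336.07 kcal/day

1336.07 kcal/day


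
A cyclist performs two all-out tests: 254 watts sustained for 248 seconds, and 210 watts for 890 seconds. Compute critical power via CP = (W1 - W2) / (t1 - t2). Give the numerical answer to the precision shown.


W1 = P1 * t1 = 254 * 248 = 62992 J
W2 = P2 * t2 = 210 * 890 = 186900 J
CP = (62992 - 186900) / (248 - 890)
= 193.0 W

193.0 W


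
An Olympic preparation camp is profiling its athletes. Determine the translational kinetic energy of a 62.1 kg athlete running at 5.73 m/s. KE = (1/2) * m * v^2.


KE = 0.5 * m * v^2
= 0.5 * 62.1 * 5.73^2
= 0.5 * 62.1 * 32.8329
= 1019.46 J

1019.46 J


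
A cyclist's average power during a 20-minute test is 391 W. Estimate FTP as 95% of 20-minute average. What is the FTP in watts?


FTP = 20-min power * 0.95
= 391 * 0.95
= 371.45 W

371.45 W


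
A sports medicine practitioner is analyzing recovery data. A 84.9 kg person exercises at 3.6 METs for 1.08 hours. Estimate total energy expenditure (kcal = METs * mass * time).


Energy = METs * mass(kg) * time(h)
= 3.6 * 84.9 * 1.08
= 330.09 kcal

330.09 kcal


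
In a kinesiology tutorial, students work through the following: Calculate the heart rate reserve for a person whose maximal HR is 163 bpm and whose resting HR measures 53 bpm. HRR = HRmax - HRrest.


HRmax = 163 bpm
HRrest = 53 bpm
HRR = 163 - 53 = 110 bpm

110 bpm


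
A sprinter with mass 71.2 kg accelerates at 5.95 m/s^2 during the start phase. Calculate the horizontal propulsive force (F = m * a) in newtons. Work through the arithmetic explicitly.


F = m * a
= 71.2 * 5.95
= 423.64 N

423.64 N


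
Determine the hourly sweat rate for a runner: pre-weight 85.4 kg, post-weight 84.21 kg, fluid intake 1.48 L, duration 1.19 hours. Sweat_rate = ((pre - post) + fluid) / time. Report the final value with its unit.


Mass lost = 85.4 - 84.21 = 1.19 kg
Add fluid consumed: 1.19 + 1.48 = 2.67 L total sweat
Sweat rate = 2.67 / 1.19 = 2.244 L/h

2.244 L/h


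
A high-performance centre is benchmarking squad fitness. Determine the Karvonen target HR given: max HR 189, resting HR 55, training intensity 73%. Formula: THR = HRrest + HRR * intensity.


HRR = HRmax - HRrest = 189 - 55 = 134
THR = 55 + 134 * 0.73
= 152.82 bpm

152.82 bpm


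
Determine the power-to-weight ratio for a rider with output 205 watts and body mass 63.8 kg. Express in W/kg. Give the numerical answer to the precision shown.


P/W = 205 / 63.8 = 3.213 W/kg

3.213 W/kg


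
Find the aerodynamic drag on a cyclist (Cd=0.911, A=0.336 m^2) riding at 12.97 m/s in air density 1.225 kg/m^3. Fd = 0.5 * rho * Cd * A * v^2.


Fd = 0.5 * 1.225 * 0.911 * 0.336 * 12.97^2
= 0.5 * 1.225 * 0.911 * 0.336 * 168.2209
= 31.539 N

31.539 N


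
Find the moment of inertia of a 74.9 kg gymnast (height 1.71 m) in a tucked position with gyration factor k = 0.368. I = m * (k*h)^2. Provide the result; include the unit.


Radius of gyration = 0.368 * 1.71 = 0.62928 m
I = 74.9 * 0.62928^2
= 74.9 * 0.395993
= 29.66 kg*m^2

29.66 kg*m^2


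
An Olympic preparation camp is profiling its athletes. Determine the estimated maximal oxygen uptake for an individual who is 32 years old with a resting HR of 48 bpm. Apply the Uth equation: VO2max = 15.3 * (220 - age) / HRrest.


HRmax = 220 - 32 = 188
VO2max = 15.3 * (188 / 48)
= 15.3 * 3.9167
= 59.93 mL/kg/min

59.93 mL/kg/min


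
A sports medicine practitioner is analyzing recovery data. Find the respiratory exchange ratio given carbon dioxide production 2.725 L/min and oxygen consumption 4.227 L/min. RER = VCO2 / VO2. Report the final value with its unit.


VCO2 = 2.725 L/min
VO2 = 4.227 L/min
RER = 2.725 / 4.227 = 0.6447

0.6447


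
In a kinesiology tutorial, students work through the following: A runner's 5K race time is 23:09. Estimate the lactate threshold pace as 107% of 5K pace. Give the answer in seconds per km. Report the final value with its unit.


Total race time = 23*60 + 9 = 1389 seconds
5K pace = 1389 / 5 = 277.8 sec/km
LT pace = 277.8 * 1.07 = 297.25 sec/km

297.25 s/km


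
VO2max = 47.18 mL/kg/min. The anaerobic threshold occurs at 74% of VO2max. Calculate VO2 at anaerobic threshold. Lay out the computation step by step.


AT fraction = 74 / 100 = 0.74
AT VO2 = 47.18 * 0.74
= 34.91 mL/kg/min

34.91 mL/kg/min


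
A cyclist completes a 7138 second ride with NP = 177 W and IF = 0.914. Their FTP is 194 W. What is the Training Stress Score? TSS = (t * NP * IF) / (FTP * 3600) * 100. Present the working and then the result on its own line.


t * NP * IF = 7138 * 177 * 0.914 = 1154771.364
FTP * 3600 = 698400
TSS = (1154771.364 / 698400) * 100 = 165.35

165.35 TSS


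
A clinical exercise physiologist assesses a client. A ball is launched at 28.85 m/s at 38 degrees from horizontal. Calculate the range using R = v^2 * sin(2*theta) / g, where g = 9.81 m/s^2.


sin(2 * 38) = sin(76) = 0.970296
v^2 = 28.85^2 = 832.3225
R = 832.3225 * 0.970296 / 9.81
= 82.324 m

82.324 m


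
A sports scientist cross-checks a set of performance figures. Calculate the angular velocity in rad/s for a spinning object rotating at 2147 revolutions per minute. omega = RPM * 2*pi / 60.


omega = RPM * 2*pi / 60
= 2147 * 6.28318531 / 60
= 224.833 rad/s

224.833 rad/s


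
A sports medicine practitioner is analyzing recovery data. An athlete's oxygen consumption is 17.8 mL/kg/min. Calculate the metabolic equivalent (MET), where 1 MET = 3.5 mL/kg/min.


MET = VO2 / 3.5
= 17.8 / 3.5
= 5.09 METs

5.09 METs


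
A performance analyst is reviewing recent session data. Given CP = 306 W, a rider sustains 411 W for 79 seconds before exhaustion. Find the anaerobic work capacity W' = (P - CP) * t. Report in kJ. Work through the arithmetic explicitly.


Excess power = 411 - 306 = 105 W
Work above CP = 105 * 79 = 8295 J
W' = 8.295 kJ

8.295 kJ


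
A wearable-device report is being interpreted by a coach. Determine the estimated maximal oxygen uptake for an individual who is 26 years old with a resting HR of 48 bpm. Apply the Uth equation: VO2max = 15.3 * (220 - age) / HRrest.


HRmax = 220 - 26 = 194
VO2max = 15.3 * (194 / 48)
= 15.3 * 4.0417
= 61.84 mL/kg/min

61.84 mL/kg/min


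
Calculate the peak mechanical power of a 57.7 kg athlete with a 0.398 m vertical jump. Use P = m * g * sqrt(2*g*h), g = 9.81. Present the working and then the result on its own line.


First, sqrt(2gh) = sqrt(2 * 9.81 * 0.398)
= sqrt(7.80876) = 2.794416 m/s
Power = 57.7 * 9.81 * 2.794416 = 1581.74 W

1581.74 W


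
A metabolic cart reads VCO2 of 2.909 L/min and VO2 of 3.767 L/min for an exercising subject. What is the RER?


RER = VCO2 / VO2 = 2.909 / 3.767 = 0.7722

0.7722


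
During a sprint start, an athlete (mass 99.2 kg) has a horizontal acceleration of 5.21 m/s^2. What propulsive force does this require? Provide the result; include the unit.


Propulsive force = mass * acceleration
= 99.2 kg * 5.21 m/s^2
= 516.83 N

516.83 N


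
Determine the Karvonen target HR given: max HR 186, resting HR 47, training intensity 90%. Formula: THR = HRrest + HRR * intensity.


HRR = HRmax - HRrest = 186 - 47 = 139
THR = 47 + 139 * 0.9
= 172.1 bpm

172.1 bpm


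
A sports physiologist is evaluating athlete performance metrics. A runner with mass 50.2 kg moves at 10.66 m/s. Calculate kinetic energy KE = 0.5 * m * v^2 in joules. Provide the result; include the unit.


v^2 = 10.66^2 = 113.6356
KE = 0.5 * 50.2 * 113.6356
= 2852.25 J

2852.25 J


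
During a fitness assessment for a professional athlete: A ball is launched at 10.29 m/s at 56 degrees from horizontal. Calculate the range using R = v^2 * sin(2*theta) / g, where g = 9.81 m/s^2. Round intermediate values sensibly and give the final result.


sin(2 * 56) = sin(112) = 0.927184
v^2 = 10.29^2 = 105.8841
R = 105.8841 * 0.927184 / 9.81
= 10.008 m

10.008 m


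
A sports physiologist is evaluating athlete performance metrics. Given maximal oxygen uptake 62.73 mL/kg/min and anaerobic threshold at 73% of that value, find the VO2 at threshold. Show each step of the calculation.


Percentage as decimal = 0.73
VO2 at AT = 62.73 * 0.73 = 45.79 mL/kg/min

45.79 mL/kg/min


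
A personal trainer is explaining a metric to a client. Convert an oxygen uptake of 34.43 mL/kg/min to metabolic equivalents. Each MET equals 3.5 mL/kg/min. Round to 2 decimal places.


One MET = 3.5 mL/kg/min
Number of METs = 34.43 / 3.5
= 9.84 METs

9.84 METs


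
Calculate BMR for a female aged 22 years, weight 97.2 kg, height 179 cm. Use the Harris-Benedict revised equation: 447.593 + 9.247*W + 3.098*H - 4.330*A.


Substituting values:
W term = 9.247 * 97.2 = 898.8084
H term = 3.098 * 179 = 554.542
A term = 4.330 * 22 = 95.26
BMR = 1805.68 kcal/day

1805.68 kcal/day


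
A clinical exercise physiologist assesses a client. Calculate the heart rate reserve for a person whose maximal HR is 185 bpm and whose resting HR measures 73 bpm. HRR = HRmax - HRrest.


HRmax = 185 bpm
HRrest = 73 bpm
HRR = 185 - 73 = 112 bpm

112 bpm


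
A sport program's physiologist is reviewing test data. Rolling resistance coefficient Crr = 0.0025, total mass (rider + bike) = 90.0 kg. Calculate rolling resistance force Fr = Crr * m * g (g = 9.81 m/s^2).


Fr = Crr * m * g
= 0.0025 * 90.0 * 9.81
= 2.207 N

2.207 N


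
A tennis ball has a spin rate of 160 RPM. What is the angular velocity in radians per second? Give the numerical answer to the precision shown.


Convert RPM to rad/s: multiply by 2*pi and divide by 60
omega = 160 * 2 * pi / 60
= 16.755 rad/s

16.755 rad/s


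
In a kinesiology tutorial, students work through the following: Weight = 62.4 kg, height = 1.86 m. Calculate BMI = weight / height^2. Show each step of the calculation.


height^2 = 1.86^2 = 3.4596
BMI = 62.4 / 3.4596 = 18.04 kg/m^2

18.04 kg/m^2


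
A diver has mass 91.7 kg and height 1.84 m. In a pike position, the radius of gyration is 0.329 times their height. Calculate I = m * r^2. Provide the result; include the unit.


r = 0.329 * 1.84 = 0.60536 m
I = m * r^2 = 91.7 * 0.366461 = 33.604 kg*m^2

33.604 kg*m^2


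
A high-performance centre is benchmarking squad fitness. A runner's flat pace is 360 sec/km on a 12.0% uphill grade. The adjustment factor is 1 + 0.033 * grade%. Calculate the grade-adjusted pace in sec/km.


Factor = 1 + 0.033 * 12.0 = 1.396
Adjusted pace = 360 * 1.396
= 502.56 sec/km

502.56 s/km


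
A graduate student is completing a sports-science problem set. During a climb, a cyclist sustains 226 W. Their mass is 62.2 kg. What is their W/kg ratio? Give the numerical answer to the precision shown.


Power-to-weight = 226 W / 62.2 kg
= 3.633 W/kg

3.633 W/kg


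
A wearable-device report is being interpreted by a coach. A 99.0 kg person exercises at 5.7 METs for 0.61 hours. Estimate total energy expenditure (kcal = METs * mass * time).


Energy = METs * mass(kg) * time(h)
= 5.7 * 99.0 * 0.61
= 344.22 kcal

344.22 kcal


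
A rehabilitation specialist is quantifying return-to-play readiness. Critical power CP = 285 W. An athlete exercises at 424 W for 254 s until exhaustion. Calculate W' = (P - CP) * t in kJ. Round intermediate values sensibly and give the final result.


P - CP = 424 - 285 = 139 W
W' = 139 * 254 = 35306 J
= 35306 / 1000 = 35.306 kJ

35.306 kJ


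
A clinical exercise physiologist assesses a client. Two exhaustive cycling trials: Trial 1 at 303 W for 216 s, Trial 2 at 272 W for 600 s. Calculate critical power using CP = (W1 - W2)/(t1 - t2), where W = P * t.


W1 = 303 * 216 = 65448 J
W2 = 272 * 600 = 163200 J
CP = (65448 - 163200) / (216 - 600)
= -97752 / -384
= 254.56 W

254.56 W


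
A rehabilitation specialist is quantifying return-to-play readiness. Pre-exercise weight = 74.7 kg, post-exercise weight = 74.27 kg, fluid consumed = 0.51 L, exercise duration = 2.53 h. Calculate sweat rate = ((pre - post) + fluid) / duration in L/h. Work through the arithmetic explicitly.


Weight loss = 74.7 - 74.27 = 0.43 kg (approx L)
Total sweat = 0.43 + 0.51 = 0.94 L
Sweat rate = 0.94 / 2.53 = 0.372 L/h

0.372 L/h


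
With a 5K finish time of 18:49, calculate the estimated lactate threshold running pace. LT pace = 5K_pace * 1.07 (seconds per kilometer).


Race duration = 1129 s for 5 km
Average pace = 1129 / 5 = 225.8 s/km
LT pace = 225.8 * 1.07
= 241.61 s/km

241.61 s/km


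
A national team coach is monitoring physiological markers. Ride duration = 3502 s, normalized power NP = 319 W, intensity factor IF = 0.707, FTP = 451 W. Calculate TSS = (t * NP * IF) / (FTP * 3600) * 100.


Numerator = 3502 * 319 * 0.707 = 789816.566
Denominator = 451 * 3600 = 1623600
TSS = 789816.566 / 1623600 * 100
= 48.65

48.65 TSS


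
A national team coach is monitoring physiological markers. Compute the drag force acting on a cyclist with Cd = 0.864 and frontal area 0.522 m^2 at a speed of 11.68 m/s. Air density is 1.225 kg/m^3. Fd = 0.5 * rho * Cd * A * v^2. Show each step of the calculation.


Step 1: v^2 = 136.4224
Step 2: Fd = 0.5 * 1.225 * 0.864 * 0.522 * 136.4224
= 37.686 N

37.686 N


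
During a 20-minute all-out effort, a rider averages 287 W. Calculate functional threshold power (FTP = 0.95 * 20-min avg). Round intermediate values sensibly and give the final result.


FTP = 0.95 * 287
= 272.65 W

272.65 W


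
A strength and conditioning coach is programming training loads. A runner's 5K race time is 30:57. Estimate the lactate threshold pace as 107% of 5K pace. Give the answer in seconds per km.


Total race time = 30*60 + 57 = 1857 seconds
5K pace = 1857 / 5 = 371.4 sec/km
LT pace = 371.4 * 1.07 = 397.4 sec/km

397.4 s/km


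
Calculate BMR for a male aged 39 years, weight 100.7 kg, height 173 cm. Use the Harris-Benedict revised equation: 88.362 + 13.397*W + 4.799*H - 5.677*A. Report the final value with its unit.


Substituting values:
W term = 13.397 * 100.7 = 1349.0779
H term = 4.799 * 173 = 830.227
A term = 5.677 * 39 = 221.403
BMR = 2046.26 kcal/day

2046.26 kcal/day


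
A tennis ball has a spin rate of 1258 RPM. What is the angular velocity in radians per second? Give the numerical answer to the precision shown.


Convert RPM to rad/s: multiply by 2*pi and divide by 60
omega = 1258 * 2 * pi / 60
= 131.737 rad/s

131.737 rad/s


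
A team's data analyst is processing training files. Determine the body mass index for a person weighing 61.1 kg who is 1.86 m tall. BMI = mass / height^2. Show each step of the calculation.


BMI = mass / height^2
= 61.1 / 1.86^2
= 61.1 / 3.4596
= 17.66 kg/m^2

17.66 kg/m^2


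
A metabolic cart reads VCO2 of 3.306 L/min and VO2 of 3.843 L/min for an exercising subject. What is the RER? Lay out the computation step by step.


RER = VCO2 / VO2 = 3.306 / 3.843 = 0.8603

0.8603


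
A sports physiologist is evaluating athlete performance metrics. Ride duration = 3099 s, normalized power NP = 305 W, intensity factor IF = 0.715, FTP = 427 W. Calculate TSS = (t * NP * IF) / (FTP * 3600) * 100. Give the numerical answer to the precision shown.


Numerator = 3099 * 305 * 0.715 = 675814.425
Denominator = 427 * 3600 = 1537200
TSS = 675814.425 / 1537200 * 100
= 43.96

43.96 TSS


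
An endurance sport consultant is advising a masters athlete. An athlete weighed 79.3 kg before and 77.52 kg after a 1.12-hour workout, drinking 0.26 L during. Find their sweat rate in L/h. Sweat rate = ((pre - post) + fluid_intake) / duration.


Body mass change = 1.78 kg
Total sweat loss = 1.78 + 0.26 = 2.04 L
Rate = 2.04 / 1.12 = 1.821 L/h

1.821 L/h


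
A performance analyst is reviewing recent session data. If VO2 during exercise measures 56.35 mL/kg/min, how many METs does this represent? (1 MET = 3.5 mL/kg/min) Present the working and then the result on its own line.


METs = VO2 / 3.5 = 56.35 / 3.5 = 16.1

16.1 METs


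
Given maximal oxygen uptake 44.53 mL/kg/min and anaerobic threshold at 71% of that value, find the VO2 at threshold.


Percentage as decimal = 0.71
VO2 at AT = 44.53 * 0.71 = 31.62 mL/kg/min

31.62 mL/kg/min


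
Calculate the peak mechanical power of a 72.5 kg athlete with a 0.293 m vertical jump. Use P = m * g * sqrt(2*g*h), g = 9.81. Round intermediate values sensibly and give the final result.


First, sqrt(2gh) = sqrt(2 * 9.81 * 0.293)
= sqrt(5.74866) = 2.397636 m/s
Power = 72.5 * 9.81 * 2.397636 = 1705.26 W

1705.26 W


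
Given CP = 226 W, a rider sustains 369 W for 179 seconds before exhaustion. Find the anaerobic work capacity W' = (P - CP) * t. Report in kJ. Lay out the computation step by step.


Excess power = 369 - 226 = 143 W
Work above CP = 143 * 179 = 25597 J
W' = 25.597 kJ

25.597 kJ


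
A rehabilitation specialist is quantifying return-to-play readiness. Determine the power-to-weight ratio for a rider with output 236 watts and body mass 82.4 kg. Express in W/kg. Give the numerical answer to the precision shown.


P/W = 236 / 82.4 = 2.864 W/kg

2.864 W/kg


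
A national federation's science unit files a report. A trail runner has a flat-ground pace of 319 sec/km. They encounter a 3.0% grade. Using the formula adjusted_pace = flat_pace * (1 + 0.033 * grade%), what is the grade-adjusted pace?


Grade factor = 1 + 0.033 * 3.0 = 1.099
Adjusted = 319 * 1.099 = 350.58 sec/km

350.58 s/km


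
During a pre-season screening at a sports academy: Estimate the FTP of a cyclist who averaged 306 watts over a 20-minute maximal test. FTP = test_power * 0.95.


FTP = 306 * 0.95 = 290.7 W

290.7 W


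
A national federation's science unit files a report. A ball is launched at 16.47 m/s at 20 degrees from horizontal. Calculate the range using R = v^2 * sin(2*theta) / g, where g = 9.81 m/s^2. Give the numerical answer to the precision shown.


sin(2 * 20) = sin(40) = 0.642788
v^2 = 16.47^2 = 271.2609
R = 271.2609 * 0.642788 / 9.81
= 17.774 m

17.774 m


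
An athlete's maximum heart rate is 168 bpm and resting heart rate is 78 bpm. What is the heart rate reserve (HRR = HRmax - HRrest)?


HRR = HRmax - HRrest
= 168 - 78
= 90 bpm

90 bpm


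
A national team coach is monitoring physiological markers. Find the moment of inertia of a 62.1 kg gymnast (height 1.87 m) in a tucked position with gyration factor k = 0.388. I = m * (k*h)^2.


Radius of gyration = 0.388 * 1.87 = 0.72556 m
I = 62.1 * 0.72556^2
= 62.1 * 0.526437
= 32.692 kg*m^2

32.692 kg*m^2


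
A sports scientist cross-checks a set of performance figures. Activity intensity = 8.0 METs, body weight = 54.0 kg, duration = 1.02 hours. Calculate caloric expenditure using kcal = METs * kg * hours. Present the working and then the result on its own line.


kcal = 8.0 * 54.0 * 1.02
= 432.0 * 1.02
= 440.64 kcal

440.64 kcal


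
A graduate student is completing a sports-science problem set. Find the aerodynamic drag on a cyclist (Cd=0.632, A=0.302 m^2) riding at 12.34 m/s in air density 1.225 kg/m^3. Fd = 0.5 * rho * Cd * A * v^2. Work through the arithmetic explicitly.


Fd = 0.5 * 1.225 * 0.632 * 0.302 * 12.34^2
= 0.5 * 1.225 * 0.632 * 0.302 * 152.2756
= 17.802 N

17.802 N


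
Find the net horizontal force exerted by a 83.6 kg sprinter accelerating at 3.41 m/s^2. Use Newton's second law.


Newton's second law: F = m * a
F = 83.6 * 3.41 = 285.08 N

285.08 N


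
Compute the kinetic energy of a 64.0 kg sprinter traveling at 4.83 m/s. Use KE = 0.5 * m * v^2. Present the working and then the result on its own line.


Velocity squared = 23.3289
KE = 0.5 * 64.0 * 23.3289 = 746.52 J

746.52 J


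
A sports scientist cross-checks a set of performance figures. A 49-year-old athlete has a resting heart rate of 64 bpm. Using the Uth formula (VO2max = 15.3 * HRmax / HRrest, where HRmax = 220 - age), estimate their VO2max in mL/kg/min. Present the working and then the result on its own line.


HRmax = 220 - 49 = 171 bpm
Ratio = HRmax / HRrest = 171 / 64 = 2.6719
VO2max = 15.3 * 2.6719 = 40.88 mL/kg/min

40.88 mL/kg/min


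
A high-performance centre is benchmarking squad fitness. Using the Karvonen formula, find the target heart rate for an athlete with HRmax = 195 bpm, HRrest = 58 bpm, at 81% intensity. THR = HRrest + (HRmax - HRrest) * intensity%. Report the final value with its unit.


HRR = 195 - 58 = 137
THR = 58 + 137 * 0.81
= 58 + 110.97
= 168.97 bpm

168.97 bpm


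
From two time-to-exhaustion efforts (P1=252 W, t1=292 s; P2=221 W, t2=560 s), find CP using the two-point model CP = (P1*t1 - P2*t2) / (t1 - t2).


Work in trial 1 = 73584 J
Work in trial 2 = 123760 J
Delta work = -50176 J
Delta time = -268 s
CP = -50176 / -268 = 187.22 W

187.22 W


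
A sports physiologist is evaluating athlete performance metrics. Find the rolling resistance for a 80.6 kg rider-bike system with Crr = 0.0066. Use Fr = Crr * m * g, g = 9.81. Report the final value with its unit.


m * g = 80.6 * 9.81 = 790.686 N
Fr = 0.0066 * 790.686 = 5.219 N

5.219 N


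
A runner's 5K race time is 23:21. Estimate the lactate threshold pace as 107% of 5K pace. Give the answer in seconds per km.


Total race time = 23*60 + 21 = 1401 seconds
5K pace = 1401 / 5 = 280.2 sec/km
LT pace = 280.2 * 1.07 = 299.81 sec/km

299.81 s/km


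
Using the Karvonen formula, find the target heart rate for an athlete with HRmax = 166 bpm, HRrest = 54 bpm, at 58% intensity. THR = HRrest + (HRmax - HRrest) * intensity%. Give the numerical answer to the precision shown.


HRR = 166 - 54 = 112
THR = 54 + 112 * 0.58
= 54 + 64.96
= 118.96 bpm

118.96 bpm
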